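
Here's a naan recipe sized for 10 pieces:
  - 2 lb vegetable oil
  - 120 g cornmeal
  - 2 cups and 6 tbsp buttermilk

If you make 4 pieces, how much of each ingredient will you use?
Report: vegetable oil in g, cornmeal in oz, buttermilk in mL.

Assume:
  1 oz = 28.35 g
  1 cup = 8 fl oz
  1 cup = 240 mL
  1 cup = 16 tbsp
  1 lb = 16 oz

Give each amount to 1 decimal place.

vegetable oil: 362.9 g; cornmeal: 1.7 oz; buttermilk: 228.0 mL

Scaling factor: 4/10 = 2/5 = 0.4.
vegetable oil: 2 lb × 2/5 × 16 oz/lb × 28.35 g/oz ≈ 362.9 g
cornmeal: 120 g × 2/5 ÷ 28.35 g/oz ≈ 1.7 oz
buttermilk: (2 cup + 6 tbsp = 2.375 cup) × 2/5 × 240 mL/cup = 228.0 mL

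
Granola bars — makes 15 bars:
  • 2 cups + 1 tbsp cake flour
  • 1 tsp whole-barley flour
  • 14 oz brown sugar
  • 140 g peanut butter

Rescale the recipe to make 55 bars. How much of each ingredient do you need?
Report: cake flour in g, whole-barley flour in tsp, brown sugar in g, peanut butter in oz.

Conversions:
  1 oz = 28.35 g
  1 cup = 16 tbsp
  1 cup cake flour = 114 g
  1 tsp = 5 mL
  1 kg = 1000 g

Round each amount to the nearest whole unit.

cake flour: 862 g; whole-barley flour: 4 tsp; brown sugar: 1455 g; peanut butter: 18 oz

Scaling factor: 55/15 = 11/3.
cake flour: (2 cup + 1 tbsp = 2.0625 cup) × 11/3 × 114 g/cup ≈ 862 g
whole-barley flour: 1 tsp × 11/3 ≈ 4 tsp
brown sugar: 14 oz × 11/3 × 28.35 g/oz ≈ 1455 g
peanut butter: 140 g × 11/3 ÷ 28.35 g/oz ≈ 18 oz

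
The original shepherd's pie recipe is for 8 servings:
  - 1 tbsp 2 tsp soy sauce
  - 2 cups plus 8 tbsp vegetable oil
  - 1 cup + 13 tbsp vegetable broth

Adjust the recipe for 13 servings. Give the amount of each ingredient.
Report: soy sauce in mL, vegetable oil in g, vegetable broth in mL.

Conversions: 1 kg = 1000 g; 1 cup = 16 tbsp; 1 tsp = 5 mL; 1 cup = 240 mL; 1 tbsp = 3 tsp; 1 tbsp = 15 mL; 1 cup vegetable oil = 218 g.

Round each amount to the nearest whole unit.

soy sauce: 41 mL; vegetable oil: 886 g; vegetable broth: 707 mL

Scaling factor: 13/8 = 1.625.
soy sauce: (1 tbsp + 2 tsp = 5/3 tbsp) × 13/8 × 15 mL/tbsp ≈ 41 mL
vegetable oil: (2 cup + 8 tbsp = 2.5 cup) × 13/8 × 218 g/cup ≈ 886 g
vegetable broth: (1 cup + 13 tbsp = 1.8125 cup) × 13/8 × 240 mL/cup ≈ 707 mL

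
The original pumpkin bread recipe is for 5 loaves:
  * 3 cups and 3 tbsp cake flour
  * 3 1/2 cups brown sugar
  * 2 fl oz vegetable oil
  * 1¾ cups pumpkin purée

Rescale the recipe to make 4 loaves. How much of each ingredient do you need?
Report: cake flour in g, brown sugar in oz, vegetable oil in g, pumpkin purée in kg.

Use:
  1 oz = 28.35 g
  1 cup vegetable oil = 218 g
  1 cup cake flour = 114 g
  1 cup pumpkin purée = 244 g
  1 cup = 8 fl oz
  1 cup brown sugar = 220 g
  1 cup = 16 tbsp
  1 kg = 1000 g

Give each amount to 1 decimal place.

cake flour: 290.7 g; brown sugar: 21.7 oz; vegetable oil: 43.6 g; pumpkin purée: 0.3 kg

Scaling factor: 4/5 = 0.8.
cake flour: (3 cup + 3 tbsp = 3.1875 cup) × 4/5 × 114 g/cup = 290.7 g
brown sugar: 3.5 cup × 4/5 × 220 g/cup ÷ 28.35 g/oz ≈ 21.7 oz
vegetable oil: 2 fl oz × 4/5 ÷ 8 fl oz/cup × 218 g/cup = 43.6 g
pumpkin purée: 1.75 cup × 4/5 × 244 g/cup ÷ 1000 g/kg ≈ 0.3 kg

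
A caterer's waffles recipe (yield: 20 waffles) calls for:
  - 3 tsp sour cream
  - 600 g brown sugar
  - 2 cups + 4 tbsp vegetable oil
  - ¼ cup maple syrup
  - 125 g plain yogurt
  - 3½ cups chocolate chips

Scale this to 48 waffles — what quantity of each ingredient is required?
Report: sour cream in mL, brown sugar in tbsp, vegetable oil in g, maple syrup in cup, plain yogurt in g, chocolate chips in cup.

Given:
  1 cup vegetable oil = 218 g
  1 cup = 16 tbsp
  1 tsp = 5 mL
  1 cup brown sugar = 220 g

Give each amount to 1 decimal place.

Scaling factor: 48/20 = 12/5 = 2.4.
sour cream: 3 tsp × 12/5 × 5 mL/tsp = 36.0 mL
brown sugar: 600 g × 12/5 ÷ 220 g/cup × 16 tbsp/cup ≈ 104.7 tbsp
vegetable oil: (2 cup + 4 tbsp = 2.25 cup) × 12/5 × 218 g/cup = 1177.2 g
maple syrup: 0.25 cup × 12/5 = 0.6 cup
plain yogurt: 125 g × 12/5 = 300.0 g
chocolate chips: 3.5 cup × 12/5 = 8.4 cup

sour cream: 36.0 mL; brown sugar: 104.7 tbsp; vegetable oil: 1177.2 g; maple syrup: 0.6 cup; plain yogurt: 300.0 g; chocolate chips: 8.4 cup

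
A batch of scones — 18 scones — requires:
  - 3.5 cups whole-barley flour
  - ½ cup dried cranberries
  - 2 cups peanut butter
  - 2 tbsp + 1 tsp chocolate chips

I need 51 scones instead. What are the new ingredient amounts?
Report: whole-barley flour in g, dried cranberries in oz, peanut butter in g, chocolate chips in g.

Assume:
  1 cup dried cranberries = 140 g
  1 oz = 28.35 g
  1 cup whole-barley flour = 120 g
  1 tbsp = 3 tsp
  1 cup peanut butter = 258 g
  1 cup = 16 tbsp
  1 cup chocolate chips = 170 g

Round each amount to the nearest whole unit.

Scaling factor: 51/18 = 17/6.
whole-barley flour: 3.5 cup × 17/6 × 120 g/cup = 1190 g
dried cranberries: 0.5 cup × 17/6 × 140 g/cup ÷ 28.35 g/oz ≈ 7 oz
peanut butter: 2 cup × 17/6 × 258 g/cup = 1462 g
chocolate chips: (2 tbsp + 1 tsp = 7/3 tbsp) × 17/6 ÷ 16 tbsp/cup × 170 g/cup ≈ 70 g

whole-barley flour: 1190 g; dried cranberries: 7 oz; peanut butter: 1462 g; chocolate chips: 70 g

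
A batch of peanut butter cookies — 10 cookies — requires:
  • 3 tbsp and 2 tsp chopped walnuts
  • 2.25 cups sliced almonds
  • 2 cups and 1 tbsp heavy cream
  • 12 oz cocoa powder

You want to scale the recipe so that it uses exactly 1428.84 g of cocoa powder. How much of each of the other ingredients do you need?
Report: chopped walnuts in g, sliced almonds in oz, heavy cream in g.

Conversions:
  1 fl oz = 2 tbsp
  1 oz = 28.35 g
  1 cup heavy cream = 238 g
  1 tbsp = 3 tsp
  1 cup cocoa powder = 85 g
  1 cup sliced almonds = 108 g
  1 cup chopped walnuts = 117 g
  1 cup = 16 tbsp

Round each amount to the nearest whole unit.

chopped walnuts: 113 g; sliced almonds: 36 oz; heavy cream: 2062 g

The original recipe has 340.2 g of cocoa powder, so the scaling factor is 1428.84 ÷ 340.2 = 21/5 = 4.2.
chopped walnuts: (3 tbsp + 2 tsp = 11/3 tbsp) × 21/5 ÷ 16 tbsp/cup × 117 g/cup ≈ 113 g
sliced almonds: 2.25 cup × 21/5 × 108 g/cup ÷ 28.35 g/oz = 36 oz
heavy cream: (2 cup + 1 tbsp = 2.0625 cup) × 21/5 × 238 g/cup ≈ 2062 g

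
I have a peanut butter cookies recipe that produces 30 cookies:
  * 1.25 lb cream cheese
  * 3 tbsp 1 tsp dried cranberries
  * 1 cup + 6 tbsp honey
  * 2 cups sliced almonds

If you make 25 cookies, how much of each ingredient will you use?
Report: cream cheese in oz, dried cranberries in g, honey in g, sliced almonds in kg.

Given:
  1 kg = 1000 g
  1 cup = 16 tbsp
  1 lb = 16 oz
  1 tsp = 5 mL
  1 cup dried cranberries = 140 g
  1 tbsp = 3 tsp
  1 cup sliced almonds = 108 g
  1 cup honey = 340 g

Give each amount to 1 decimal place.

cream cheese: 16.7 oz; dried cranberries: 24.3 g; honey: 389.6 g; sliced almonds: 0.2 kg

Scaling factor: 25/30 = 5/6.
cream cheese: 1.25 lb × 5/6 × 16 oz/lb ≈ 16.7 oz
dried cranberries: (3 tbsp + 1 tsp = 10/3 tbsp) × 5/6 ÷ 16 tbsp/cup × 140 g/cup ≈ 24.3 g
honey: (1 cup + 6 tbsp = 1.375 cup) × 5/6 × 340 g/cup ≈ 389.6 g
sliced almonds: 2 cup × 5/6 × 108 g/cup ÷ 1000 g/kg ≈ 0.2 kg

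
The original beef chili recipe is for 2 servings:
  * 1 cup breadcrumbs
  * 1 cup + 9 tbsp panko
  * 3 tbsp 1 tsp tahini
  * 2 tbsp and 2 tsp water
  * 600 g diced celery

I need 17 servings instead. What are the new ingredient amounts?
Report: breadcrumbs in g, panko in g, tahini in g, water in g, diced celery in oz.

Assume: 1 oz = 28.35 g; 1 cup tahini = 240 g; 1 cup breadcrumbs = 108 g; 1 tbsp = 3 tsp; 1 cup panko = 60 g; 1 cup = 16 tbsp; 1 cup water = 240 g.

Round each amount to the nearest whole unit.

Scaling factor: 17/2 = 8.5.
breadcrumbs: 1 cup × 17/2 × 108 g/cup = 918 g
panko: (1 cup + 9 tbsp = 1.5625 cup) × 17/2 × 60 g/cup ≈ 797 g
tahini: (3 tbsp + 1 tsp = 10/3 tbsp) × 17/2 ÷ 16 tbsp/cup × 240 g/cup = 425 g
water: (2 tbsp + 2 tsp = 8/3 tbsp) × 17/2 ÷ 16 tbsp/cup × 240 g/cup = 340 g
diced celery: 600 g × 17/2 ÷ 28.35 g/oz ≈ 180 oz

breadcrumbs: 918 g; panko: 797 g; tahini: 425 g; water: 340 g; diced celery: 180 oz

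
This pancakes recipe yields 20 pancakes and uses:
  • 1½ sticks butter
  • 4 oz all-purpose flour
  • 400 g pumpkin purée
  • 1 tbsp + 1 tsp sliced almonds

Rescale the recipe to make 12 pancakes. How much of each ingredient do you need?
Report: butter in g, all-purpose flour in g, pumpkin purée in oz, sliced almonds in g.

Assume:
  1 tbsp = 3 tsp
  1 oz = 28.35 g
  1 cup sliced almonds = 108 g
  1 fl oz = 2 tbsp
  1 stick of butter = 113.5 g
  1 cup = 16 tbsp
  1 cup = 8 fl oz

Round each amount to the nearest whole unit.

butter: 102 g; all-purpose flour: 68 g; pumpkin purée: 8 oz; sliced almonds: 5 g

Scaling factor: 12/20 = 3/5 = 0.6.
butter: 1.5 stick × 3/5 × 113.5 g/stick ≈ 102 g
all-purpose flour: 4 oz × 3/5 × 28.35 g/oz ≈ 68 g
pumpkin purée: 400 g × 3/5 ÷ 28.35 g/oz ≈ 8 oz
sliced almonds: (1 tbsp + 1 tsp = 4/3 tbsp) × 3/5 ÷ 16 tbsp/cup × 108 g/cup ≈ 5 g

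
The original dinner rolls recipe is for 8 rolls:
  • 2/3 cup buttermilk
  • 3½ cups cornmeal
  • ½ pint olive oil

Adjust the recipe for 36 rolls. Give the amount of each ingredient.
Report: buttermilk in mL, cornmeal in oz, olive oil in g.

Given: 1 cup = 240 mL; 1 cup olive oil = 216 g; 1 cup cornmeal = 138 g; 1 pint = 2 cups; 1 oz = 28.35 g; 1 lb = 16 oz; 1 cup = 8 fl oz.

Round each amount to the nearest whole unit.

Scaling factor: 36/8 = 9/2 = 4.5.
buttermilk: 2/3 cup × 9/2 × 240 mL/cup = 720 mL
cornmeal: 3.5 cup × 9/2 × 138 g/cup ÷ 28.35 g/oz ≈ 77 oz
olive oil: 0.5 pint × 9/2 × 2 cup/pint × 216 g/cup = 972 g

buttermilk: 720 mL; cornmeal: 77 oz; olive oil: 972 g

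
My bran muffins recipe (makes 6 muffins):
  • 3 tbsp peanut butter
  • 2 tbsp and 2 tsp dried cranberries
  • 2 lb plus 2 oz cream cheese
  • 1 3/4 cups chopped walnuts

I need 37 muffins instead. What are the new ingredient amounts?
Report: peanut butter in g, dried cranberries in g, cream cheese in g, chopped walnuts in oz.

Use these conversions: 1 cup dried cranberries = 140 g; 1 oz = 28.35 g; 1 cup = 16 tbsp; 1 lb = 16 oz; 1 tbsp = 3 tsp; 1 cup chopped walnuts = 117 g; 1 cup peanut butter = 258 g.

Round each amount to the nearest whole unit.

peanut butter: 298 g; dried cranberries: 144 g; cream cheese: 5944 g; chopped walnuts: 45 oz

Scaling factor: 37/6.
peanut butter: 3 tbsp × 37/6 ÷ 16 tbsp/cup × 258 g/cup ≈ 298 g
dried cranberries: (2 tbsp + 2 tsp = 8/3 tbsp) × 37/6 ÷ 16 tbsp/cup × 140 g/cup ≈ 144 g
cream cheese: (2 lb + 2 oz = 2.125 lb) × 37/6 × 16 oz/lb × 28.35 g/oz ≈ 5944 g
chopped walnuts: 1.75 cup × 37/6 × 117 g/cup ÷ 28.35 g/oz ≈ 45 oz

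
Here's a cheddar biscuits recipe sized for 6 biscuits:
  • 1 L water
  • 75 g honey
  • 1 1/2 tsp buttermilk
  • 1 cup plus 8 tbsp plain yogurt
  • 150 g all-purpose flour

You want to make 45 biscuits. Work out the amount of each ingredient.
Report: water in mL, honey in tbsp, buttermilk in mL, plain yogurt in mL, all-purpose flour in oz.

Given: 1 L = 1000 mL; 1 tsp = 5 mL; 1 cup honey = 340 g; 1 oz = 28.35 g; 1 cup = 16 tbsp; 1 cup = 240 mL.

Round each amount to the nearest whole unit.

water: 7500 mL; honey: 26 tbsp; buttermilk: 56 mL; plain yogurt: 2700 mL; all-purpose flour: 40 oz

Scaling factor: 45/6 = 15/2 = 7.5.
water: 1 L × 15/2 × 1000 mL/L = 7500 mL
honey: 75 g × 15/2 ÷ 340 g/cup × 16 tbsp/cup ≈ 26 tbsp
buttermilk: 1.5 tsp × 15/2 × 5 mL/tsp ≈ 56 mL
plain yogurt: (1 cup + 8 tbsp = 1.5 cup) × 15/2 × 240 mL/cup = 2700 mL
all-purpose flour: 150 g × 15/2 ÷ 28.35 g/oz ≈ 40 oz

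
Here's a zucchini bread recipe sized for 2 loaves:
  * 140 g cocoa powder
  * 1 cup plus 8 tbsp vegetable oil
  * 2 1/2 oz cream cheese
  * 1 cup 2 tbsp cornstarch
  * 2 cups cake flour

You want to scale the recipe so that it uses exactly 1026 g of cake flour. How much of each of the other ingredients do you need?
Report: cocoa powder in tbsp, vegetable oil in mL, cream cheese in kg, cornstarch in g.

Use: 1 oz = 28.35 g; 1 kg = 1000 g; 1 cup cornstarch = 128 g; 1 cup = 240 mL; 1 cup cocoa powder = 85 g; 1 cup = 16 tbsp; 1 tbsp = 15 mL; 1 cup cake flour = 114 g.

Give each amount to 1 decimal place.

The original recipe has 228 g of cake flour, so the scaling factor is 1026 ÷ 228 = 9/2 = 4.5.
cocoa powder: 140 g × 9/2 ÷ 85 g/cup × 16 tbsp/cup ≈ 118.6 tbsp
vegetable oil: (1 cup + 8 tbsp = 1.5 cup) × 9/2 × 240 mL/cup = 1620.0 mL
cream cheese: 2.5 oz × 9/2 × 28.35 g/oz ÷ 1000 g/kg ≈ 0.3 kg
cornstarch: (1 cup + 2 tbsp = 1.125 cup) × 9/2 × 128 g/cup = 648.0 g

cocoa powder: 118.6 tbsp; vegetable oil: 1620.0 mL; cream cheese: 0.3 kg; cornstarch: 648.0 g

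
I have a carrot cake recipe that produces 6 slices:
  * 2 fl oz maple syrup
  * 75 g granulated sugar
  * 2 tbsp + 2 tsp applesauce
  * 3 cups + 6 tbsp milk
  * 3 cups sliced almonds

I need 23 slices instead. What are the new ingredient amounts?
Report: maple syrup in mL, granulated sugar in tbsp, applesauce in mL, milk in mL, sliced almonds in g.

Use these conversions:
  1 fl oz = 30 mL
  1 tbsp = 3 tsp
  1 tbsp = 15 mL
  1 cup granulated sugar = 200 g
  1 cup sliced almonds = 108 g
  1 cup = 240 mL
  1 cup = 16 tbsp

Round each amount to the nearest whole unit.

maple syrup: 230 mL; granulated sugar: 23 tbsp; applesauce: 153 mL; milk: 3105 mL; sliced almonds: 1242 g

Scaling factor: 23/6.
maple syrup: 2 fl oz × 23/6 × 30 mL/fl oz = 230 mL
granulated sugar: 75 g × 23/6 ÷ 200 g/cup × 16 tbsp/cup = 23 tbsp
applesauce: (2 tbsp + 2 tsp = 8/3 tbsp) × 23/6 × 15 mL/tbsp ≈ 153 mL
milk: (3 cup + 6 tbsp = 3.375 cup) × 23/6 × 240 mL/cup = 3105 mL
sliced almonds: 3 cup × 23/6 × 108 g/cup = 1242 g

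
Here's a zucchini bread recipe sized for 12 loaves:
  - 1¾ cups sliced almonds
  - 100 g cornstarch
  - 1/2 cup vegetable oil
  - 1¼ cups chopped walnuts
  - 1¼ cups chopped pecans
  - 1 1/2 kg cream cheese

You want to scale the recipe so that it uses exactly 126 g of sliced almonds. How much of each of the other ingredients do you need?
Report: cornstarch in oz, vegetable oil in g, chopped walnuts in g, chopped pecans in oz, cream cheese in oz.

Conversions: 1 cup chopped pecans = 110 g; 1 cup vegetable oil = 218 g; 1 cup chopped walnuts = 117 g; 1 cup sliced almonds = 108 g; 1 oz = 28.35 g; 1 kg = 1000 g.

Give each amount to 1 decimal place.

The original recipe has 189 g of sliced almonds, so the scaling factor is 126 ÷ 189 = 2/3.
cornstarch: 100 g × 2/3 ÷ 28.35 g/oz ≈ 2.4 oz
vegetable oil: 0.5 cup × 2/3 × 218 g/cup ≈ 72.7 g
chopped walnuts: 1.25 cup × 2/3 × 117 g/cup = 97.5 g
chopped pecans: 1.25 cup × 2/3 × 110 g/cup ÷ 28.35 g/oz ≈ 3.2 oz
cream cheese: 1.5 kg × 2/3 × 1000 g/kg ÷ 28.35 g/oz ≈ 35.3 oz

cornstarch: 2.4 oz; vegetable oil: 72.7 g; chopped walnuts: 97.5 g; chopped pecans: 3.2 oz; cream cheese: 35.3 oz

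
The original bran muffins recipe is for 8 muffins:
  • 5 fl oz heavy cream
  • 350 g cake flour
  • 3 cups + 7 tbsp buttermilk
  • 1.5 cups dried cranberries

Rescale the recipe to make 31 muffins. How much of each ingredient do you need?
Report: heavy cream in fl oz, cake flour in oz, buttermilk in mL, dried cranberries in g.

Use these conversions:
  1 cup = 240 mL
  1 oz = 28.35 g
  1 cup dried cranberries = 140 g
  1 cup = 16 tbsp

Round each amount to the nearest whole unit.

heavy cream: 19 fl oz; cake flour: 48 oz; buttermilk: 3197 mL; dried cranberries: 814 g

Scaling factor: 31/8 = 3.875.
heavy cream: 5 fl oz × 31/8 ≈ 19 fl oz
cake flour: 350 g × 31/8 ÷ 28.35 g/oz ≈ 48 oz
buttermilk: (3 cup + 7 tbsp = 3.4375 cup) × 31/8 × 240 mL/cup ≈ 3197 mL
dried cranberries: 1.5 cup × 31/8 × 140 g/cup ≈ 814 g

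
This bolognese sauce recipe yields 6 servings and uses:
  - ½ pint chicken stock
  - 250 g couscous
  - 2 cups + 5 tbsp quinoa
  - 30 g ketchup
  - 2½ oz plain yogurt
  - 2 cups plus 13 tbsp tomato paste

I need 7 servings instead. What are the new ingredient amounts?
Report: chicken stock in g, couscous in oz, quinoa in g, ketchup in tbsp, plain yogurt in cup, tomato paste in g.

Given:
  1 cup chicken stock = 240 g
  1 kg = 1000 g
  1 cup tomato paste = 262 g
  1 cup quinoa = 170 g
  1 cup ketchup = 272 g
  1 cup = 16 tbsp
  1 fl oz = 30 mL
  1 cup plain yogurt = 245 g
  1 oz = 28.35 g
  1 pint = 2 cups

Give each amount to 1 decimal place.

chicken stock: 280.0 g; couscous: 10.3 oz; quinoa: 458.6 g; ketchup: 2.1 tbsp; plain yogurt: 0.3 cup; tomato paste: 859.7 g

Scaling factor: 7/6.
chicken stock: 0.5 pint × 7/6 × 2 cup/pint × 240 g/cup = 280.0 g
couscous: 250 g × 7/6 ÷ 28.35 g/oz ≈ 10.3 oz
quinoa: (2 cup + 5 tbsp = 2.3125 cup) × 7/6 × 170 g/cup ≈ 458.6 g
ketchup: 30 g × 7/6 ÷ 272 g/cup × 16 tbsp/cup ≈ 2.1 tbsp
plain yogurt: 2.5 oz × 7/6 × 28.35 g/oz ÷ 245 g/cup ≈ 0.3 cup
tomato paste: (2 cup + 13 tbsp = 2.8125 cup) × 7/6 × 262 g/cup ≈ 859.7 g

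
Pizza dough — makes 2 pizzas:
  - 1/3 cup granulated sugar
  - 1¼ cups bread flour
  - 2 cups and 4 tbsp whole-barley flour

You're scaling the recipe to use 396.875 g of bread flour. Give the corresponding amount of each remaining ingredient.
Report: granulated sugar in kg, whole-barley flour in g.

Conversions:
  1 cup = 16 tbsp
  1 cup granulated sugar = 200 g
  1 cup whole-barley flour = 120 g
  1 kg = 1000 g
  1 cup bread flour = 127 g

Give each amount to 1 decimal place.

granulated sugar: 0.2 kg; whole-barley flour: 675.0 g

The original recipe has 158.75 g of bread flour, so the scaling factor is 396.875 ÷ 158.75 = 5/2 = 2.5.
granulated sugar: 1/3 cup × 5/2 × 200 g/cup ÷ 1000 g/kg ≈ 0.2 kg
whole-barley flour: (2 cup + 4 tbsp = 2.25 cup) × 5/2 × 120 g/cup = 675.0 g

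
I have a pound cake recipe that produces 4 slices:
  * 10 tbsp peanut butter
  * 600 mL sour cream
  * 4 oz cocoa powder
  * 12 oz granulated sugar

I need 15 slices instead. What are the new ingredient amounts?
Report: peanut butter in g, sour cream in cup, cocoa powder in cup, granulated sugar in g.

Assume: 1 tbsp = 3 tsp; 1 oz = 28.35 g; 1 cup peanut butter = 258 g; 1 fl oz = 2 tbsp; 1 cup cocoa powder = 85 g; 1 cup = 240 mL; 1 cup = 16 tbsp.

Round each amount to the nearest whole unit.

Scaling factor: 15/4 = 3.75.
peanut butter: 10 tbsp × 15/4 ÷ 16 tbsp/cup × 258 g/cup ≈ 605 g
sour cream: 600 mL × 15/4 ÷ 240 mL/cup ≈ 9 cup
cocoa powder: 4 oz × 15/4 × 28.35 g/oz ÷ 85 g/cup ≈ 5 cup
granulated sugar: 12 oz × 15/4 × 28.35 g/oz ≈ 1276 g

peanut butter: 605 g; sour cream: 9 cup; cocoa powder: 5 cup; granulated sugar: 1276 g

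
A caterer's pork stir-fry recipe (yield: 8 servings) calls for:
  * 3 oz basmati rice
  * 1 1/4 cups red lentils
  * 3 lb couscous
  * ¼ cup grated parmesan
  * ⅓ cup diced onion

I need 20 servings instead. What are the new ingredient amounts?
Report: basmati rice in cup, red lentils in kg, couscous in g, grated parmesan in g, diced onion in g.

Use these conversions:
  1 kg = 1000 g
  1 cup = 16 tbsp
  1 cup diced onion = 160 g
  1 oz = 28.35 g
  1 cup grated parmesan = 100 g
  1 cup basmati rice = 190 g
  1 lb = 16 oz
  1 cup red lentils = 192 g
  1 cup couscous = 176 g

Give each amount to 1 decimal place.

basmati rice: 1.1 cup; red lentils: 0.6 kg; couscous: 3402.0 g; grated parmesan: 62.5 g; diced onion: 133.3 g

Scaling factor: 20/8 = 5/2 = 2.5.
basmati rice: 3 oz × 5/2 × 28.35 g/oz ÷ 190 g/cup ≈ 1.1 cup
red lentils: 1.25 cup × 5/2 × 192 g/cup ÷ 1000 g/kg = 0.6 kg
couscous: 3 lb × 5/2 × 16 oz/lb × 28.35 g/oz = 3402.0 g
grated parmesan: 0.25 cup × 5/2 × 100 g/cup = 62.5 g
diced onion: 1/3 cup × 5/2 × 160 g/cup ≈ 133.3 g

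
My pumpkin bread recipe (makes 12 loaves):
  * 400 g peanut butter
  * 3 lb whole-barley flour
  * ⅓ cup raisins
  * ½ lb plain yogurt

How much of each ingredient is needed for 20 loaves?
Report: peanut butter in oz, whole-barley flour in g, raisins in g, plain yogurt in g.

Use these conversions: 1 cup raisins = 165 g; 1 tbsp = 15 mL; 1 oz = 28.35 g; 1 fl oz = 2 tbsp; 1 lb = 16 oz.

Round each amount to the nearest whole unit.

Scaling factor: 20/12 = 5/3.
peanut butter: 400 g × 5/3 ÷ 28.35 g/oz ≈ 24 oz
whole-barley flour: 3 lb × 5/3 × 16 oz/lb × 28.35 g/oz = 2268 g
raisins: 1/3 cup × 5/3 × 165 g/cup ≈ 92 g
plain yogurt: 0.5 lb × 5/3 × 16 oz/lb × 28.35 g/oz = 378 g

peanut butter: 24 oz; whole-barley flour: 2268 g; raisins: 92 g; plain yogurt: 378 g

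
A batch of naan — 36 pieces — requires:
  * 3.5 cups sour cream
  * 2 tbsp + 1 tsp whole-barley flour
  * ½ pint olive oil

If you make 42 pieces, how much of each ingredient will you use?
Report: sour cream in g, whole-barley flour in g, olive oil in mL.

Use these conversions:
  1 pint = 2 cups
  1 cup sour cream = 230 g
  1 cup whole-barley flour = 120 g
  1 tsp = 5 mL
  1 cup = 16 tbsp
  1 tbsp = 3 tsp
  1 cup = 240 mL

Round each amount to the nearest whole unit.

Scaling factor: 42/36 = 7/6.
sour cream: 3.5 cup × 7/6 × 230 g/cup ≈ 939 g
whole-barley flour: (2 tbsp + 1 tsp = 7/3 tbsp) × 7/6 ÷ 16 tbsp/cup × 120 g/cup ≈ 20 g
olive oil: 0.5 pint × 7/6 × 2 cup/pint × 240 mL/cup = 280 mL

sour cream: 939 g; whole-barley flour: 20 g; olive oil: 280 mL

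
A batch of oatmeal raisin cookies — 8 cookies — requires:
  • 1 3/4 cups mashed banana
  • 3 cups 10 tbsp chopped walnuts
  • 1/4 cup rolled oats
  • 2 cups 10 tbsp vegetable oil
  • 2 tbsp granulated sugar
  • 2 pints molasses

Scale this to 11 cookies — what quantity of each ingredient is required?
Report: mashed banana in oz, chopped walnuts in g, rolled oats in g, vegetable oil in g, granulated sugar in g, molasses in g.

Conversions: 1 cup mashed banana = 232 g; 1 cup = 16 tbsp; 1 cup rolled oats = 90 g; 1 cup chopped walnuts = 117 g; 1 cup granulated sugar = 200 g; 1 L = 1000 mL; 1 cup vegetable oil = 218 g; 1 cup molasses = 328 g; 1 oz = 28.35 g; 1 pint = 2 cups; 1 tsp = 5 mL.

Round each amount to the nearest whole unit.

Scaling factor: 11/8 = 1.375.
mashed banana: 1.75 cup × 11/8 × 232 g/cup ÷ 28.35 g/oz ≈ 20 oz
chopped walnuts: (3 cup + 10 tbsp = 3.625 cup) × 11/8 × 117 g/cup ≈ 583 g
rolled oats: 0.25 cup × 11/8 × 90 g/cup ≈ 31 g
vegetable oil: (2 cup + 10 tbsp = 2.625 cup) × 11/8 × 218 g/cup ≈ 787 g
granulated sugar: 2 tbsp × 11/8 ÷ 16 tbsp/cup × 200 g/cup ≈ 34 g
molasses: 2 pint × 11/8 × 2 cup/pint × 328 g/cup = 1804 g

mashed banana: 20 oz; chopped walnuts: 583 g; rolled oats: 31 g; vegetable oil: 787 g; granulated sugar: 34 g; molasses: 1804 g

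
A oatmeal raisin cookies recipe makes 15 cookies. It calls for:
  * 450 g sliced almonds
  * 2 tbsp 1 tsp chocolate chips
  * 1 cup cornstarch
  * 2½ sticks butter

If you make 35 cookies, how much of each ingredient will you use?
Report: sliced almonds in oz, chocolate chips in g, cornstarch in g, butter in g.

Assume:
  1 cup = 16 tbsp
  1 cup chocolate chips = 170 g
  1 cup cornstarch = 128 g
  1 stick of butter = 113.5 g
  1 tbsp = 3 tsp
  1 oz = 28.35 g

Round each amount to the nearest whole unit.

Scaling factor: 35/15 = 7/3.
sliced almonds: 450 g × 7/3 ÷ 28.35 g/oz ≈ 37 oz
chocolate chips: (2 tbsp + 1 tsp = 7/3 tbsp) × 7/3 ÷ 16 tbsp/cup × 170 g/cup ≈ 58 g
cornstarch: 1 cup × 7/3 × 128 g/cup ≈ 299 g
butter: 2.5 stick × 7/3 × 113.5 g/stick ≈ 662 g

sliced almonds: 37 oz; chocolate chips: 58 g; cornstarch: 299 g; butter: 662 g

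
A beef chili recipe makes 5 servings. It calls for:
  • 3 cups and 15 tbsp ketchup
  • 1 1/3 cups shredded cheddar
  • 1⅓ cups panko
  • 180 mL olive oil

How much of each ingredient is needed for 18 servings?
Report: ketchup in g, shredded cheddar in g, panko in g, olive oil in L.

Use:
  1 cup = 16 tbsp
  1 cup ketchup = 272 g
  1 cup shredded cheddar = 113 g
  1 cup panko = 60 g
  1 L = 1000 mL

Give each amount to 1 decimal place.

ketchup: 3855.6 g; shredded cheddar: 542.4 g; panko: 288.0 g; olive oil: 0.6 L

Scaling factor: 18/5 = 3.6.
ketchup: (3 cup + 15 tbsp = 3.9375 cup) × 18/5 × 272 g/cup = 3855.6 g
shredded cheddar: 4/3 cup × 18/5 × 113 g/cup = 542.4 g
panko: 4/3 cup × 18/5 × 60 g/cup = 288.0 g
olive oil: 180 mL × 18/5 ÷ 1000 mL/L ≈ 0.6 L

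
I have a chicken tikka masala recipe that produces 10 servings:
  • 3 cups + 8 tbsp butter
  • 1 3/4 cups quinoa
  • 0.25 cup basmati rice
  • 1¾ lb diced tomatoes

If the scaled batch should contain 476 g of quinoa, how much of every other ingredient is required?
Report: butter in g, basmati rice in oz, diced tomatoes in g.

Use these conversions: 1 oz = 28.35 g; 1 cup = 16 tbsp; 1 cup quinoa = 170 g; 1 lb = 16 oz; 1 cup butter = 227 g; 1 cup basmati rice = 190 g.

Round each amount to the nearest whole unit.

The original recipe has 297.5 g of quinoa, so the scaling factor is 476 ÷ 297.5 = 8/5 = 1.6.
butter: (3 cup + 8 tbsp = 3.5 cup) × 8/5 × 227 g/cup ≈ 1271 g
basmati rice: 0.25 cup × 8/5 × 190 g/cup ÷ 28.35 g/oz ≈ 3 oz
diced tomatoes: 1.75 lb × 8/5 × 16 oz/lb × 28.35 g/oz ≈ 1270 g

butter: 1271 g; basmati rice: 3 oz; diced tomatoes: 1270 g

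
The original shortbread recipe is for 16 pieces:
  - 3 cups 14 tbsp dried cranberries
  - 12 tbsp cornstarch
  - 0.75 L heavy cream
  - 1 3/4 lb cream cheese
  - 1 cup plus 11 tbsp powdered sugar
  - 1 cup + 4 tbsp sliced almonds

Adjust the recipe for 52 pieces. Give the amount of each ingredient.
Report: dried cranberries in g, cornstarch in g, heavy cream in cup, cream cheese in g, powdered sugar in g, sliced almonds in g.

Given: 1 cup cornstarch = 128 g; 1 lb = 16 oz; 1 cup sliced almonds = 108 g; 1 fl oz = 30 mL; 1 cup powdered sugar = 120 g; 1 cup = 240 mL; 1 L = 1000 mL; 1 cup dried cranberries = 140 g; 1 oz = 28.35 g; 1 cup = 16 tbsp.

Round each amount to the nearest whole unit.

dried cranberries: 1763 g; cornstarch: 312 g; heavy cream: 10 cup; cream cheese: 2580 g; powdered sugar: 658 g; sliced almonds: 439 g

Scaling factor: 52/16 = 13/4 = 3.25.
dried cranberries: (3 cup + 14 tbsp = 3.875 cup) × 13/4 × 140 g/cup ≈ 1763 g
cornstarch: 12 tbsp × 13/4 ÷ 16 tbsp/cup × 128 g/cup = 312 g
heavy cream: 0.75 L × 13/4 × 1000 mL/L ÷ 240 mL/cup ≈ 10 cup
cream cheese: 1.75 lb × 13/4 × 16 oz/lb × 28.35 g/oz ≈ 2580 g
powdered sugar: (1 cup + 11 tbsp = 1.6875 cup) × 13/4 × 120 g/cup ≈ 658 g
sliced almonds: (1 cup + 4 tbsp = 1.25 cup) × 13/4 × 108 g/cup ≈ 439 g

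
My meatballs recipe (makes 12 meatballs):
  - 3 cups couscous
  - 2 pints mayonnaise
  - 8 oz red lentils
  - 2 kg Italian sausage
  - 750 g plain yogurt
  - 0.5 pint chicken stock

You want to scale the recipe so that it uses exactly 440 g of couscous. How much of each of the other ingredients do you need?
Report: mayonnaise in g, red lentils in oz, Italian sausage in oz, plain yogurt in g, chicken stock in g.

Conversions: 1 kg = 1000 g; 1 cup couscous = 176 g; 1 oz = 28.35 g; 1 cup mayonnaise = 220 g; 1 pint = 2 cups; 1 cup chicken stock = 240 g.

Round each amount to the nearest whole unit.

mayonnaise: 733 g; red lentils: 7 oz; Italian sausage: 59 oz; plain yogurt: 625 g; chicken stock: 200 g

The original recipe has 528 g of couscous, so the scaling factor is 440 ÷ 528 = 5/6.
mayonnaise: 2 pint × 5/6 × 2 cup/pint × 220 g/cup ≈ 733 g
red lentils: 8 oz × 5/6 ≈ 7 oz
Italian sausage: 2 kg × 5/6 × 1000 g/kg ÷ 28.35 g/oz ≈ 59 oz
plain yogurt: 750 g × 5/6 = 625 g
chicken stock: 0.5 pint × 5/6 × 2 cup/pint × 240 g/cup = 200 g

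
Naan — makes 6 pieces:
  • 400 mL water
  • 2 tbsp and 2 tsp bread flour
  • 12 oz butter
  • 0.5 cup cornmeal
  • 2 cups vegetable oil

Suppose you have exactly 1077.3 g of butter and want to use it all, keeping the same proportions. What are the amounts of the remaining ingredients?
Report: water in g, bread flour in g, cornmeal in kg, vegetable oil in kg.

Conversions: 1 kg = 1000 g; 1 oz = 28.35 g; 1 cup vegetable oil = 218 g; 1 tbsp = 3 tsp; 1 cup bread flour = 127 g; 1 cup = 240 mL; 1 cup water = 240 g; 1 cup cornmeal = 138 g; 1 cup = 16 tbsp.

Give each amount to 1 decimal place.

water: 1266.7 g; bread flour: 67.0 g; cornmeal: 0.2 kg; vegetable oil: 1.4 kg

The original recipe has 340.2 g of butter, so the scaling factor is 1077.3 ÷ 340.2 = 19/6.
water: 400 mL × 19/6 ÷ 240 mL/cup × 240 g/cup ≈ 1266.7 g
bread flour: (2 tbsp + 2 tsp = 8/3 tbsp) × 19/6 ÷ 16 tbsp/cup × 127 g/cup ≈ 67.0 g
cornmeal: 0.5 cup × 19/6 × 138 g/cup ÷ 1000 g/kg ≈ 0.2 kg
vegetable oil: 2 cup × 19/6 × 218 g/cup ÷ 1000 g/kg ≈ 1.4 kg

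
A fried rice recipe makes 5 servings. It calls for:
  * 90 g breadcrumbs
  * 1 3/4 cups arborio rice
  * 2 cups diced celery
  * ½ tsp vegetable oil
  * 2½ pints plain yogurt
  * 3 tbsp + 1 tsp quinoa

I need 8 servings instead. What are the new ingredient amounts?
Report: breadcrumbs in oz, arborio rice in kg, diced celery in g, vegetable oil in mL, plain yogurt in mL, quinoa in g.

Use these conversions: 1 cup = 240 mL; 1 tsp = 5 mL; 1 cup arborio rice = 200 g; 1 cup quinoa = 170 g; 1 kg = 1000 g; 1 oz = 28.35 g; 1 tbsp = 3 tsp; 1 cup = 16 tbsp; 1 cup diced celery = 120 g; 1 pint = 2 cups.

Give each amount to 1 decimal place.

breadcrumbs: 5.1 oz; arborio rice: 0.6 kg; diced celery: 384.0 g; vegetable oil: 4.0 mL; plain yogurt: 1920.0 mL; quinoa: 56.7 g

Scaling factor: 8/5 = 1.6.
breadcrumbs: 90 g × 8/5 ÷ 28.35 g/oz ≈ 5.1 oz
arborio rice: 1.75 cup × 8/5 × 200 g/cup ÷ 1000 g/kg ≈ 0.6 kg
diced celery: 2 cup × 8/5 × 120 g/cup = 384.0 g
vegetable oil: 0.5 tsp × 8/5 × 5 mL/tsp = 4.0 mL
plain yogurt: 2.5 pint × 8/5 × 2 cup/pint × 240 mL/cup = 1920.0 mL
quinoa: (3 tbsp + 1 tsp = 10/3 tbsp) × 8/5 ÷ 16 tbsp/cup × 170 g/cup ≈ 56.7 g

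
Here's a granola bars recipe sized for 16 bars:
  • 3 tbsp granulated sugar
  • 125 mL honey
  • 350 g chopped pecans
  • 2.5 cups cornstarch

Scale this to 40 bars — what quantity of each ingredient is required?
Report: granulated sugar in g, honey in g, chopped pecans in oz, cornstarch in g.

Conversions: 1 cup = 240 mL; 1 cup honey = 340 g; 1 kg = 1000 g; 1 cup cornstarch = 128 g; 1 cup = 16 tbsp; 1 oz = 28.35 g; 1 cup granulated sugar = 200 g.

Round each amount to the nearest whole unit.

Scaling factor: 40/16 = 5/2 = 2.5.
granulated sugar: 3 tbsp × 5/2 ÷ 16 tbsp/cup × 200 g/cup ≈ 94 g
honey: 125 mL × 5/2 ÷ 240 mL/cup × 340 g/cup ≈ 443 g
chopped pecans: 350 g × 5/2 ÷ 28.35 g/oz ≈ 31 oz
cornstarch: 2.5 cup × 5/2 × 128 g/cup = 800 g

granulated sugar: 94 g; honey: 443 g; chopped pecans: 31 oz; cornstarch: 800 g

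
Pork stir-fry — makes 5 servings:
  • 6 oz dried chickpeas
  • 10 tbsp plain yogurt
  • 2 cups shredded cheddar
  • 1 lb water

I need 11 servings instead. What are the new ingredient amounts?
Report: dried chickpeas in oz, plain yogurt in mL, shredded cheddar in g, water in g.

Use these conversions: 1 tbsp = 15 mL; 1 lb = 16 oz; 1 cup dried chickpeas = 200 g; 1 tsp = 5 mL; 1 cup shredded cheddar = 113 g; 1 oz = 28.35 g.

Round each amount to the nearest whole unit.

Scaling factor: 11/5 = 2.2.
dried chickpeas: 6 oz × 11/5 ≈ 13 oz
plain yogurt: 10 tbsp × 11/5 × 15 mL/tbsp = 330 mL
shredded cheddar: 2 cup × 11/5 × 113 g/cup ≈ 497 g
water: 1 lb × 11/5 × 16 oz/lb × 28.35 g/oz ≈ 998 g

dried chickpeas: 13 oz; plain yogurt: 330 mL; shredded cheddar: 497 g; water: 998 g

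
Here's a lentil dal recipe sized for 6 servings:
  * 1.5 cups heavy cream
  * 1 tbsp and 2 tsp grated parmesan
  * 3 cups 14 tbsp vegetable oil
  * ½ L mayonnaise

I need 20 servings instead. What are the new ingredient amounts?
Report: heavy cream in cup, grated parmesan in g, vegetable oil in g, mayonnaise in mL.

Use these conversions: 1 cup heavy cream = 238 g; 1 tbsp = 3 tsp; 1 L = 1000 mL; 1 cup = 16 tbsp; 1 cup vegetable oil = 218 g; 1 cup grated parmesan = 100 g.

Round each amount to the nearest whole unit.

heavy cream: 5 cup; grated parmesan: 35 g; vegetable oil: 2816 g; mayonnaise: 1667 mL

Scaling factor: 20/6 = 10/3.
heavy cream: 1.5 cup × 10/3 = 5 cup
grated parmesan: (1 tbsp + 2 tsp = 5/3 tbsp) × 10/3 ÷ 16 tbsp/cup × 100 g/cup ≈ 35 g
vegetable oil: (3 cup + 14 tbsp = 3.875 cup) × 10/3 × 218 g/cup ≈ 2816 g
mayonnaise: 0.5 L × 10/3 × 1000 mL/L ≈ 1667 mL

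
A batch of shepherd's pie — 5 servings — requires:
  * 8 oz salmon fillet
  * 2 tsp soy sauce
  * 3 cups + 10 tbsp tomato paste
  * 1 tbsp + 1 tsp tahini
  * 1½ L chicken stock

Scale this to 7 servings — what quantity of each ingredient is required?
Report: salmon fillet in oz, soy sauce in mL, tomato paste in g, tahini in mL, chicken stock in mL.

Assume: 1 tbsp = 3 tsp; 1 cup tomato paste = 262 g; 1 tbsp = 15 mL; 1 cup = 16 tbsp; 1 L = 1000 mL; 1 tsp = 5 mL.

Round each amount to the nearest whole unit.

salmon fillet: 11 oz; soy sauce: 14 mL; tomato paste: 1330 g; tahini: 28 mL; chicken stock: 2100 mL

Scaling factor: 7/5 = 1.4.
salmon fillet: 8 oz × 7/5 ≈ 11 oz
soy sauce: 2 tsp × 7/5 × 5 mL/tsp = 14 mL
tomato paste: (3 cup + 10 tbsp = 3.625 cup) × 7/5 × 262 g/cup ≈ 1330 g
tahini: (1 tbsp + 1 tsp = 4/3 tbsp) × 7/5 × 15 mL/tbsp = 28 mL
chicken stock: 1.5 L × 7/5 × 1000 mL/L = 2100 mL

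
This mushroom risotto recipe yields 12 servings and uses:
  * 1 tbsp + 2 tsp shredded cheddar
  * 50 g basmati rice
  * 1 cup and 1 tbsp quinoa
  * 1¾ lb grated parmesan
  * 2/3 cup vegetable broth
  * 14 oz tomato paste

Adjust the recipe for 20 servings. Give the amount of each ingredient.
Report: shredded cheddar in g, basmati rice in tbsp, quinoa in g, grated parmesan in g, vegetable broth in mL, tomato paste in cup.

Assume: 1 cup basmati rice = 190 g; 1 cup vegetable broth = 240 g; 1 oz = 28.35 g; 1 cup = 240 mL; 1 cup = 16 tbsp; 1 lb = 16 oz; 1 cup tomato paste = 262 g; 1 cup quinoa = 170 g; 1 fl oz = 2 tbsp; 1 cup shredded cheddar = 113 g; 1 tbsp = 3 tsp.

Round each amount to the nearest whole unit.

Scaling factor: 20/12 = 5/3.
shredded cheddar: (1 tbsp + 2 tsp = 5/3 tbsp) × 5/3 ÷ 16 tbsp/cup × 113 g/cup ≈ 20 g
basmati rice: 50 g × 5/3 ÷ 190 g/cup × 16 tbsp/cup ≈ 7 tbsp
quinoa: (1 cup + 1 tbsp = 1.0625 cup) × 5/3 × 170 g/cup ≈ 301 g
grated parmesan: 1.75 lb × 5/3 × 16 oz/lb × 28.35 g/oz = 1323 g
vegetable broth: 2/3 cup × 5/3 × 240 mL/cup ≈ 267 mL
tomato paste: 14 oz × 5/3 × 28.35 g/oz ÷ 262 g/cup ≈ 3 cup

shredded cheddar: 20 g; basmati rice: 7 tbsp; quinoa: 301 g; grated parmesan: 1323 g; vegetable broth: 267 mL; tomato paste: 3 cup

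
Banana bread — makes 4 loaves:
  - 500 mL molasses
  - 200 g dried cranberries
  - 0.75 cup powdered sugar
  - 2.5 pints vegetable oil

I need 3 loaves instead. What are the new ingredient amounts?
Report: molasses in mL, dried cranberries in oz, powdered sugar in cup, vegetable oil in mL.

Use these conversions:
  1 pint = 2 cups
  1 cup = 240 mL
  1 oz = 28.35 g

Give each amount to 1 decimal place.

Scaling factor: 3/4 = 0.75.
molasses: 500 mL × 3/4 = 375.0 mL
dried cranberries: 200 g × 3/4 ÷ 28.35 g/oz ≈ 5.3 oz
powdered sugar: 0.75 cup × 3/4 ≈ 0.6 cup
vegetable oil: 2.5 pint × 3/4 × 2 cup/pint × 240 mL/cup = 900.0 mL

molasses: 375.0 mL; dried cranberries: 5.3 oz; powdered sugar: 0.6 cup; vegetable oil: 900.0 mL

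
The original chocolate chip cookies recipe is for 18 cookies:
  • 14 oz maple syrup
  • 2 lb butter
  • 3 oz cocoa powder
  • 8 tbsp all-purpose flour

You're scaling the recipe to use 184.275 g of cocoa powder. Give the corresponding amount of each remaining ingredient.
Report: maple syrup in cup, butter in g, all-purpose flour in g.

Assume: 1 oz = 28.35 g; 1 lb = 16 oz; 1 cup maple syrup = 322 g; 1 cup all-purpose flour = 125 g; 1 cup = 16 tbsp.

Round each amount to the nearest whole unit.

The original recipe has 85.05 g of cocoa powder, so the scaling factor is 184.275 ÷ 85.05 = 13/6.
maple syrup: 14 oz × 13/6 × 28.35 g/oz ÷ 322 g/cup ≈ 3 cup
butter: 2 lb × 13/6 × 16 oz/lb × 28.35 g/oz ≈ 1966 g
all-purpose flour: 8 tbsp × 13/6 ÷ 16 tbsp/cup × 125 g/cup ≈ 135 g

maple syrup: 3 cup; butter: 1966 g; all-purpose flour: 135 g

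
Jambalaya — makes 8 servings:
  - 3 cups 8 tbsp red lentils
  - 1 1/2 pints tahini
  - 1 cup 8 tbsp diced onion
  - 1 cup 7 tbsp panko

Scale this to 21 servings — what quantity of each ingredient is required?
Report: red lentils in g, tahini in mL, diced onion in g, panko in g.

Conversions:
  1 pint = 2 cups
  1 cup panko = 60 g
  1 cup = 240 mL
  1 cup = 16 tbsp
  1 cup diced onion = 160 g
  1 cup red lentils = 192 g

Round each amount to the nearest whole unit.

Scaling factor: 21/8 = 2.625.
red lentils: (3 cup + 8 tbsp = 3.5 cup) × 21/8 × 192 g/cup = 1764 g
tahini: 1.5 pint × 21/8 × 2 cup/pint × 240 mL/cup = 1890 mL
diced onion: (1 cup + 8 tbsp = 1.5 cup) × 21/8 × 160 g/cup = 630 g
panko: (1 cup + 7 tbsp = 1.4375 cup) × 21/8 × 60 g/cup ≈ 226 g

red lentils: 1764 g; tahini: 1890 mL; diced onion: 630 g; panko: 226 g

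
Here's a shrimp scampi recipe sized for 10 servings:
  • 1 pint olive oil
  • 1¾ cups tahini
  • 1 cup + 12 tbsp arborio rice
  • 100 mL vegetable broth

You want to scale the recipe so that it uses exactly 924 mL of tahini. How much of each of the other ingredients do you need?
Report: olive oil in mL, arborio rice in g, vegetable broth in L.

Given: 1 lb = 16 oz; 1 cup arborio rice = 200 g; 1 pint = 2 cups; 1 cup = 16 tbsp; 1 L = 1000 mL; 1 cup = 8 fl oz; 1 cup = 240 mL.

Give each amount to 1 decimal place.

olive oil: 1056.0 mL; arborio rice: 770.0 g; vegetable broth: 0.2 L

The original recipe has 420 mL of tahini, so the scaling factor is 924 ÷ 420 = 11/5 = 2.2.
olive oil: 1 pint × 11/5 × 2 cup/pint × 240 mL/cup = 1056.0 mL
arborio rice: (1 cup + 12 tbsp = 1.75 cup) × 11/5 × 200 g/cup = 770.0 g
vegetable broth: 100 mL × 11/5 ÷ 1000 mL/L ≈ 0.2 L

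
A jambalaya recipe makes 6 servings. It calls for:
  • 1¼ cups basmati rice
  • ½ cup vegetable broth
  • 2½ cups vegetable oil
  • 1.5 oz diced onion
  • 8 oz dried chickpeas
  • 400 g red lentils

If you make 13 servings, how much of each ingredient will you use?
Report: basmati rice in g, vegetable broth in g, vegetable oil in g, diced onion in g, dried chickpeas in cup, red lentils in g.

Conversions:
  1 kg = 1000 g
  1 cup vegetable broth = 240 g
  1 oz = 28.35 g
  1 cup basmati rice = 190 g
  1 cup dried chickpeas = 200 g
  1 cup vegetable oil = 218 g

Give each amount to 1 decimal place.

basmati rice: 514.6 g; vegetable broth: 260.0 g; vegetable oil: 1180.8 g; diced onion: 92.1 g; dried chickpeas: 2.5 cup; red lentils: 866.7 g

Scaling factor: 13/6.
basmati rice: 1.25 cup × 13/6 × 190 g/cup ≈ 514.6 g
vegetable broth: 0.5 cup × 13/6 × 240 g/cup = 260.0 g
vegetable oil: 2.5 cup × 13/6 × 218 g/cup ≈ 1180.8 g
diced onion: 1.5 oz × 13/6 × 28.35 g/oz ≈ 92.1 g
dried chickpeas: 8 oz × 13/6 × 28.35 g/oz ÷ 200 g/cup ≈ 2.5 cup
red lentils: 400 g × 13/6 ≈ 866.7 g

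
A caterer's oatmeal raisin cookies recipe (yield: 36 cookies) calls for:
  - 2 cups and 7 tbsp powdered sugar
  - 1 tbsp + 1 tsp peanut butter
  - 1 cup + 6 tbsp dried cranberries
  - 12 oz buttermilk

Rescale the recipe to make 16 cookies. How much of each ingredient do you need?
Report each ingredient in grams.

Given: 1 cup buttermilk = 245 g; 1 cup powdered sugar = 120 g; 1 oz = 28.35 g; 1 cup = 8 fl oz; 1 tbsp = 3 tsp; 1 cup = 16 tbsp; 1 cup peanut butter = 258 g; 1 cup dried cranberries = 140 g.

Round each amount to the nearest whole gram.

powdered sugar: 130 g; peanut butter: 10 g; dried cranberries: 86 g; buttermilk: 151 g

Scaling factor: 16/36 = 4/9.
powdered sugar: (2 cup + 7 tbsp = 2.4375 cup) × 4/9 × 120 g/cup = 130 g
peanut butter: (1 tbsp + 1 tsp = 4/3 tbsp) × 4/9 ÷ 16 tbsp/cup × 258 g/cup ≈ 10 g
dried cranberries: (1 cup + 6 tbsp = 1.375 cup) × 4/9 × 140 g/cup ≈ 86 g
buttermilk: 12 oz × 4/9 × 28.35 g/oz ≈ 151 g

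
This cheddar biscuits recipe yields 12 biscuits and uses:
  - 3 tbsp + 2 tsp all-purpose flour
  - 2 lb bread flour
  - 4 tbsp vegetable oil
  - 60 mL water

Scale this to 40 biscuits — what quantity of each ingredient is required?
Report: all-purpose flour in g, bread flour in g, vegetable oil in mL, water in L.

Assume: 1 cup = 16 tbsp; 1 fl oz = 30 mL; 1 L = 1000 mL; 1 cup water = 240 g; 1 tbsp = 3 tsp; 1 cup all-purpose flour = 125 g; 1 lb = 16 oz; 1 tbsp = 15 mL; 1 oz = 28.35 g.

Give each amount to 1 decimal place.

Scaling factor: 40/12 = 10/3.
all-purpose flour: (3 tbsp + 2 tsp = 11/3 tbsp) × 10/3 ÷ 16 tbsp/cup × 125 g/cup ≈ 95.5 g
bread flour: 2 lb × 10/3 × 16 oz/lb × 28.35 g/oz = 3024.0 g
vegetable oil: 4 tbsp × 10/3 × 15 mL/tbsp = 200.0 mL
water: 60 mL × 10/3 ÷ 1000 mL/L = 0.2 L

all-purpose flour: 95.5 g; bread flour: 3024.0 g; vegetable oil: 200.0 mL; water: 0.2 L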